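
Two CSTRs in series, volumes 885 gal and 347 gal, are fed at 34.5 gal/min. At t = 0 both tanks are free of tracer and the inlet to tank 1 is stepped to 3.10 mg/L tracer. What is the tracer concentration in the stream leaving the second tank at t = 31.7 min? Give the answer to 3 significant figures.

1.70 mg/L

Species balance on tank i: dCᵢ/dt = (Cᵢ₋₁ − Cᵢ)/τᵢ with τᵢ = Vᵢ/Q.
τ₁ = 885/34.5 = 25.652 min; τ₂ = 347/34.5 = 10.058 min.
Tank 1: C₁ = C_in(1 − e^(−t/τ₁)). Tank 2 (τ₁ ≠ τ₂): C₂ = C_in[1 − (τ₁ e^(−t/τ₁) − τ₂ e^(−t/τ₂))/(τ₁ − τ₂)].
At t = 31.7: e^(−t/τ₁) = 0.29061, e^(−t/τ₂) = 0.042778.
C₂ = 3.10·[1 − (25.652·0.29061 − 10.058·0.042778)/(15.594)] = 3.10·0.54954 = 1.7036 mg/L.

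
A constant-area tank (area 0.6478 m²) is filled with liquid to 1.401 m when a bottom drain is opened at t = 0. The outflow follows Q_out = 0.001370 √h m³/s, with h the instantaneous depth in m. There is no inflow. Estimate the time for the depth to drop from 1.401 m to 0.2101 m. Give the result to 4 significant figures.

685.9 s

With no inflow, A dh/dt = −0.001370 √h.
This is separable: 2 d(√h)/dt = −0.001370/A, so √h = √h₀ − (0.001370/(2A)) t.
t = 2A(√h₀ − √h)/0.001370 = 2·0.6478·(√1.401 − √0.2101)/0.001370
  = 1.29560 × (1.18364 − 0.458367) / 0.001370 = 685.885 s.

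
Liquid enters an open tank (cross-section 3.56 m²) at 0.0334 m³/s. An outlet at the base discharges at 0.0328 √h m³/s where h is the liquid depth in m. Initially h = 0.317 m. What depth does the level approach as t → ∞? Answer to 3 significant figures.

1.04 m

Volume balance on the tank: A dh/dt = Q_in − 0.0328 √h. At steady state dh/dt = 0:
Q_in = 0.0328 √h_ss ⇒ √h_ss = 0.0334/0.0328 = 1.0183.
h_ss = 1.0183² = 1.0369 m. (Since h₀ = 0.317 m < h_ss, the level will rise toward this value.)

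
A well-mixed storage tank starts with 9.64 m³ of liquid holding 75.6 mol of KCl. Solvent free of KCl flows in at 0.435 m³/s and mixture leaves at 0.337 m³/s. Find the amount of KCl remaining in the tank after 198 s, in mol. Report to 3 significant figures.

1.70 mol

Total volume: dV/dt = Q_in − Q_out = 0.098000 m³/s, so V(t) = 9.64 + 0.098000 t and V(198) = 29.044 m³.
Solute balance: dm/dt = 0 − Q_out C = −Q_out m/V(t).
dm/m = −Q_out dt/(V₀ + 0.098000 t); integrating gives ln(m/m₀) = −(Q_out/(Q_in−Q_out)) ln(V/V₀).
m = m₀ (V₀/V)^(Q_out/(Q_in−Q_out)) = 75.6 × (9.64/29.044)^(3.4388) = 1.7038 mol.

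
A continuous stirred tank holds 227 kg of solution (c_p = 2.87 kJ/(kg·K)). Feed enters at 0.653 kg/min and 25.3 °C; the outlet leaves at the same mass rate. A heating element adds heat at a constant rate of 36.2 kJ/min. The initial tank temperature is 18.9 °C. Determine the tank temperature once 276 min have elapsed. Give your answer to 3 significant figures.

33.0 °C

Heat balance on the well-mixed liquid: M c_p dT/dt = ṁ c_p (T_in − T) + 36.2.
τ = M/ṁ = 347.63 min; T_ss = T_in + Q̇/(ṁ c_p) = 25.3 + 36.2/(0.653·2.87) = 44.616 °C.
T approaches T_ss exponentially: T(t) = T_ss + (T₀ − T_ss) e^(−t/τ).
T(276) = 44.616 + (-25.716)·e^(−276/347.63) = 44.616 + (-25.716)·0.45205 = 32.991 °C.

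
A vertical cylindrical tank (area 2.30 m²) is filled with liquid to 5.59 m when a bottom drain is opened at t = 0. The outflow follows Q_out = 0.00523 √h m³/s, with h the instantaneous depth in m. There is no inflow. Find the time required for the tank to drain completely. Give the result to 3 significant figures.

Mass balance (ρ constant): A dh/dt = −0.00523 √h.
∫ h^(−1/2) dh = −(0.00523/A) ∫ dt, giving 2√h = 2√h₀ − (0.00523/A) t.
Tank is empty when √h = 0: t_empty = 2A√h₀/0.00523.
t_empty = 2·2.30·√5.59/0.00523 = 4.6000·2.3643/0.00523 = 2079.5 s.

2080 s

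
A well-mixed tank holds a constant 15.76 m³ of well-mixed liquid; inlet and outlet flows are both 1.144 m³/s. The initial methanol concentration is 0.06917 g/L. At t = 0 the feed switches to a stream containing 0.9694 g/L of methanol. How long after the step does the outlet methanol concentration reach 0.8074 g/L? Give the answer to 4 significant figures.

23.63 s

Species balance on the tank: V dC/dt = Q(C_in − C), so τ = V/Q = 13.7762 s.
C(t) = C_in + (C₀ − C_in) e^(−t/τ). Set C = 0.8074 and solve for t:
e^(−t/τ) = (C − C_in)/(C₀ − C_in) = (0.8074 − 0.9694)/(0.06917 − 0.9694) = 0.179954
t = −τ ln(…) = 13.7762 × 1.71505 = 23.6270 s.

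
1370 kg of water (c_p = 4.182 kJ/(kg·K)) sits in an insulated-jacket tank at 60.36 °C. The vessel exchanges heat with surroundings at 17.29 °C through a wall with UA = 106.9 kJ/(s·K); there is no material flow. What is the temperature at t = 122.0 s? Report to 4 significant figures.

21.71 °C

Lumped-capacitance energy balance: M c_p dT/dt = UA(T_amb − T).
dT/dt = (T_ss − T)/τ with T_ss = T_amb = 17.2900 °C, τ = M c_p/UA = 1370·4.182/106.9 = 53.5953 s.
Integrating: T(t) = T_ss + (T₀ − T_ss) e^(−t/τ).
T(122.0) = 17.2900 + (43.0700)·0.102662 = 21.7116 °C.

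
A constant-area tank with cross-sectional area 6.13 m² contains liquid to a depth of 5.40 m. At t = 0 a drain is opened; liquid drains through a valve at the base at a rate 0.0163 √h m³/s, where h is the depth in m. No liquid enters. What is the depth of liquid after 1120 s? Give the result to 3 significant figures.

Unsteady balance on liquid volume: A dh/dt = −0.0163 √h.
This is separable: 2 d(√h)/dt = −0.0163/A, so √h = √h₀ − (0.0163/(2A)) t.
√h = √5.40 − 0.0163·1120/(2·6.13) = 2.3238 − 1.4891 = 0.83472.
h = 0.83472² = 0.69676 m.

0.697 m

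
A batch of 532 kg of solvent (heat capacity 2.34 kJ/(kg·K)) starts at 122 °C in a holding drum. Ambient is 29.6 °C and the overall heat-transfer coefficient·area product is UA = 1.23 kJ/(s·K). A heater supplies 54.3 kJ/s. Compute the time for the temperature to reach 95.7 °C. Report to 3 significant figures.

Lumped-capacitance energy balance: M c_p dT/dt = UA(T_amb − T) + Q̇.
τ = M c_p/UA = 1012.1 s; T_ss = T_amb + Q̇/UA = 29.6 + 54.3/1.23 = 73.746 °C.
T(t) = T_ss + (T₀ − T_ss)e^(−t/τ); set T = 95.7:
t = −τ ln[(T − T_ss)/(T₀ − T_ss)] = −1012.1 · ln(0.45496) = 797.07 s.

797 s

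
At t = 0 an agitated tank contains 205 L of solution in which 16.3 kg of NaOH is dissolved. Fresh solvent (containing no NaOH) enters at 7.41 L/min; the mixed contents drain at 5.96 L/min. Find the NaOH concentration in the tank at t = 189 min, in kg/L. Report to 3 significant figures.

Let m(t) be the amount of NaOH. Volume: V(t) = V₀ + (Q_in − Q_out) t = 205 + 1.4500 t; V(189) = 479.05 L.
Species balance (pure solvent in): dm/dt = −Q_out · m/V(t).
Separate: dm/m = −Q_out dt/V(t) ⇒ ln(m/m₀) = −(Q_out/(Q_in−Q_out)) ln(V/V₀).
m = m₀ (V₀/V)^(Q_out/(Q_in−Q_out)) = 16.3 × (205/479.05)^(4.1103) = 0.49774 kg.
C = m/V = 0.49774/479.05 = 0.0010390 kg/L.

0.00104 kg/L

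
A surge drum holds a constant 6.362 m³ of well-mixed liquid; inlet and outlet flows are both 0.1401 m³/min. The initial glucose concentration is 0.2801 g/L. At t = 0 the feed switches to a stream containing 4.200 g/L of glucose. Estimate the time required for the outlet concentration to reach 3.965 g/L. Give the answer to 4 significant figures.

Species balance: V dC/dt = Q(C_in − C) ⇒ τ = V/Q = 45.4104 min.
C(t) = C_in + (C₀ − C_in) e^(−t/τ). Set C = 3.965 and solve for t:
e^(−t/τ) = (C − C_in)/(C₀ − C_in) = (3.965 − 4.200)/(0.2801 − 4.200) = 0.0599505
t = −τ ln(…) = 45.4104 × 2.81424 = 127.796 min.

127.8 min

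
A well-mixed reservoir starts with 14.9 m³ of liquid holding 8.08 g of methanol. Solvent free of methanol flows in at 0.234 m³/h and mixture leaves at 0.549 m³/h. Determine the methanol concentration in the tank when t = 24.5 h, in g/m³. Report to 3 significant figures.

Let m(t) be the amount of methanol. Volume: V(t) = V₀ + (Q_in − Q_out) t = 14.9 − 0.31500 t; V(24.5) = 7.1825 m³.
No methanol enters, so dm/dt = −Q_out · (m/V).
Separate: dm/m = −Q_out dt/V(t) ⇒ ln(m/m₀) = −(Q_out/(Q_in−Q_out)) ln(V/V₀).
m = m₀ (V₀/V)^(Q_out/(Q_in−Q_out)) = 8.08 × (14.9/7.1825)^(-1.7429) = 2.2651 g.
C = m/V = 2.2651/7.1825 = 0.31536 g/m³.

0.315 g/m³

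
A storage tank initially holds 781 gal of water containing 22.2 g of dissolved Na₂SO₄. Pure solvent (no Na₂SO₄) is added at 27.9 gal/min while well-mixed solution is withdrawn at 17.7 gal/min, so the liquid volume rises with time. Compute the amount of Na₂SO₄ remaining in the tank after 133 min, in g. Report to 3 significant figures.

Let m(t) be the amount of Na₂SO₄. Volume: V(t) = V₀ + (Q_in − Q_out) t = 781 + 10.200 t; V(133) = 2137.6 gal.
Species balance (pure solvent in): dm/dt = −Q_out · m/V(t).
dm/m = −Q_out dt/(V₀ + 10.200 t); integrating gives ln(m/m₀) = −(Q_out/(Q_in−Q_out)) ln(V/V₀).
m = m₀ (V₀/V)^(Q_out/(Q_in−Q_out)) = 22.2 × (781/2137.6)^(1.7353) = 3.8686 g.

3.87 g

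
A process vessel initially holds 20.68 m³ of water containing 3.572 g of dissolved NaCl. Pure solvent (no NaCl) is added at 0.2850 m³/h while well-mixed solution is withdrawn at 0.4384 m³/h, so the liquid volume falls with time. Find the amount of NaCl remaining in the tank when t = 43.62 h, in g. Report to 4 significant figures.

Let m(t) be the amount of NaCl. Volume: V(t) = V₀ + (Q_in − Q_out) t = 20.68 − 0.153400 t; V(43.62) = 13.9887 m³.
Species balance (pure solvent in): dm/dt = −Q_out · m/V(t).
dm/m = −Q_out dt/(V₀ − 0.153400 t); integrating gives ln(m/m₀) = −(Q_out/(Q_in−Q_out)) ln(V/V₀).
m = m₀ (V₀/V)^(Q_out/(Q_in−Q_out)) = 3.572 × (20.68/13.9887)^(-2.85789) = 1.16874 g.

1.169 g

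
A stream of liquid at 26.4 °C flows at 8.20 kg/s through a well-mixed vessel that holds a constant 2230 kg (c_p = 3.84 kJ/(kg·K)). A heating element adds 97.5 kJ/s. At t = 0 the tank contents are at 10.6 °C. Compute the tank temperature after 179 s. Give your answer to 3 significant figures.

19.7 °C

M c_p dT/dt = ṁ c_p (T_in − T) + Q̇.
Rearrange: dT/dt = (T_ss − T)/τ with τ = M/ṁ = 271.95 s and T_ss = T_in + Q̇/(ṁ c_p) = 29.496 °C.
Integrating: T(t) = T_ss + (T₀ − T_ss) e^(−t/τ).
T(179) = 29.496 + (-18.896)·e^(−179/271.95) = 29.496 + (-18.896)·0.51778 = 19.712 °C.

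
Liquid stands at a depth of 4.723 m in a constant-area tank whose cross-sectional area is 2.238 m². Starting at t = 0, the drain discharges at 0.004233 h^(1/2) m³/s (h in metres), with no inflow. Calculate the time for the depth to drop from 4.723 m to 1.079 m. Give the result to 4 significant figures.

1200 s

With no inflow, A dh/dt = −0.004233 √h.
This is separable: 2 d(√h)/dt = −0.004233/A, so √h = √h₀ − (0.004233/(2A)) t.
t = 2A(√h₀ − √h)/0.004233 = 2·2.238·(√4.723 − √1.079)/0.004233
  = 4.47600 × (2.17325 − 1.03875) / 0.004233 = 1199.62 s.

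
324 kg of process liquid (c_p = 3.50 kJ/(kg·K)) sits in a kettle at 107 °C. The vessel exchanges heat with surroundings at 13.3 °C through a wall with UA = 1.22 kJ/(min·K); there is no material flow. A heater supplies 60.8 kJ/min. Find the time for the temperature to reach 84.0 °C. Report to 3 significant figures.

691 min

Energy balance: M c_p dT/dt = −UA(T − T_amb) + Q̇.
τ = M c_p/UA = 929.51 min; T_ss = T_amb + Q̇/UA = 13.3 + 60.8/1.22 = 63.136 °C.
T(t) = T_ss + (T₀ − T_ss)e^(−t/τ); set T = 84.0:
t = −τ ln[(T − T_ss)/(T₀ − T_ss)] = −929.51 · ln(0.47565) = 690.69 min.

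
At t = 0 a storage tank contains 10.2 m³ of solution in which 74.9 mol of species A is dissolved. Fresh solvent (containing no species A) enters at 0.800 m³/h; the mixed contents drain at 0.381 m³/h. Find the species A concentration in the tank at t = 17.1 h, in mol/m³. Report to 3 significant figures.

2.66 mol/m³

Total volume: dV/dt = Q_in − Q_out = 0.41900 m³/h, so V(t) = 10.2 + 0.41900 t and V(17.1) = 17.365 m³.
Species balance (pure solvent in): dm/dt = −Q_out · m/V(t).
dm/m = −Q_out dt/(V₀ + 0.41900 t); integrating gives ln(m/m₀) = −(Q_out/(Q_in−Q_out)) ln(V/V₀).
m = m₀ (V₀/V)^(Q_out/(Q_in−Q_out)) = 74.9 × (10.2/17.365)^(0.90931) = 46.171 mol.
C = m/V = 46.171/17.365 = 2.6588 mol/m³.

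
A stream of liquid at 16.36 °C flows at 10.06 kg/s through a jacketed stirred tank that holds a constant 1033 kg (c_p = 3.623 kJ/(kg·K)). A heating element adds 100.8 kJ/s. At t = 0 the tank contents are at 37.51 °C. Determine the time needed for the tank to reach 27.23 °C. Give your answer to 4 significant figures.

84.11 s

First-law balance (no shaft work): M c_p dT/dt = ṁ c_p (T_in − T) + 100.8.
τ = M/ṁ = 102.684 s; T_ss = T_in + Q̇/(ṁ c_p) = 19.1256 °C.
T(t) = T_ss + (T₀ − T_ss) e^(−t/τ). Set T = 27.23:
e^(−t/τ) = (27.23 − 19.1256)/(37.51 − 19.1256) = 0.440829
t = −102.684 · ln(0.440829) = 84.1081 s.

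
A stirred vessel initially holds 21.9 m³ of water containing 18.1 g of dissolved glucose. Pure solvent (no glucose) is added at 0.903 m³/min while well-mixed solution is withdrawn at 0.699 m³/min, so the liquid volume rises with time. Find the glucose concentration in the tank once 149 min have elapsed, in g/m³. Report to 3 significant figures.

0.0175 g/m³

Total volume: dV/dt = Q_in − Q_out = 0.20400 m³/min, so V(t) = 21.9 + 0.20400 t and V(149) = 52.296 m³.
Solute balance: dm/dt = 0 − Q_out C = −Q_out m/V(t).
Separate: dm/m = −Q_out dt/V(t) ⇒ ln(m/m₀) = −(Q_out/(Q_in−Q_out)) ln(V/V₀).
m = m₀ (V₀/V)^(Q_out/(Q_in−Q_out)) = 18.1 × (21.9/52.296)^(3.4265) = 0.91704 g.
C = m/V = 0.91704/52.296 = 0.017536 g/m³.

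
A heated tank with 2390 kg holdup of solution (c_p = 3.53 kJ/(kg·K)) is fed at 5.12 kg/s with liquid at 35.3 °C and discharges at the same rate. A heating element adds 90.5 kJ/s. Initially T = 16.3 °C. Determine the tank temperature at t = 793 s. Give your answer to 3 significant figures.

M c_p dT/dt = ṁ c_p (T_in − T) + Q̇.
Rearrange: dT/dt = (T_ss − T)/τ with τ = M/ṁ = 466.80 s and T_ss = T_in + Q̇/(ṁ c_p) = 40.307 °C.
Integrating: T(t) = T_ss + (T₀ − T_ss) e^(−t/τ).
T(793) = 40.307 + (-24.007)·e^(−793/466.80) = 40.307 + (-24.007)·0.18290 = 35.916 °C.

35.9 °C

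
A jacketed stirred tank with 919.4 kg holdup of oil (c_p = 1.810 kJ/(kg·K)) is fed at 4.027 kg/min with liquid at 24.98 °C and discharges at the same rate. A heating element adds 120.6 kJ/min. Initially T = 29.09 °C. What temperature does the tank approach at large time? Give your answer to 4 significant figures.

M c_p dT/dt = ṁ c_p (T_in − T) + Q̇.
At steady state dT/dt = 0 ⇒ T_ss = T_in + Q̇/(ṁ c_p) = 24.98 + 120.6/(4.027·1.810) = 41.5258 °C.

41.53 °C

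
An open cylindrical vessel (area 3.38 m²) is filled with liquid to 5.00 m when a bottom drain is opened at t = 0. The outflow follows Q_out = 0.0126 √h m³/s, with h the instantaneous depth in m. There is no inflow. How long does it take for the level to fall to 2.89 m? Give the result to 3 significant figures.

288 s

With no inflow, A dh/dt = −0.0126 √h.
Separate and integrate: 2(√h − √h₀) = −(0.0126/A) t.
t = 2A(√h₀ − √h)/0.0126 = 2·3.38·(√5.00 − √2.89)/0.0126
  = 6.7600 × (2.2361 − 1.7000) / 0.0126 = 287.60 s.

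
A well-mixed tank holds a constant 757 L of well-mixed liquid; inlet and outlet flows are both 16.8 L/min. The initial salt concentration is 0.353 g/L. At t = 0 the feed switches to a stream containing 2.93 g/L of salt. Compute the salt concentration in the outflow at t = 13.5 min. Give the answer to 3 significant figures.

Species balance on the tank: V dC/dt = Q(C_in − C).
Rewrite as dC/dt + C/τ = C_in/τ, τ = V/Q = 45.060 min.
Solution: C(t) = C_in + (C₀ − C_in) e^(−t/τ).
C(13.5) = 2.93 + (0.353 − 2.93)·e^(−13.5/45.060) = 2.93 + (-2.5770)·0.74111 = 1.0202 g/L.

1.02 g/L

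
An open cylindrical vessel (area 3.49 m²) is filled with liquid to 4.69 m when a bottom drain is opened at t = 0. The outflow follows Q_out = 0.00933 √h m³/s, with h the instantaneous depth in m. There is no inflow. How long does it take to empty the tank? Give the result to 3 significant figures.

1620 s

With no inflow, A dh/dt = −0.00933 √h.
∫ h^(−1/2) dh = −(0.00933/A) ∫ dt, giving 2√h = 2√h₀ − (0.00933/A) t.
Tank is empty when √h = 0: t_empty = 2A√h₀/0.00933.
t_empty = 2·3.49·√4.69/0.00933 = 6.9800·2.1656/0.00933 = 1620.2 s.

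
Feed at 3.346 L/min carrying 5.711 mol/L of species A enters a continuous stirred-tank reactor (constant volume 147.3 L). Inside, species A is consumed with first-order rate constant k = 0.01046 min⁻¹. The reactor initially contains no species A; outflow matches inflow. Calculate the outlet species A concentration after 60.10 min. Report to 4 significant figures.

Accumulation = in − out − consumed: V dC/dt = Q C_in − Q C − k V C.
dC/dt = (Q/V) C_in − (Q/V + k) C; effective rate a = Q/V + k = 0.0227155 + 0.01046 = 0.0331755 min⁻¹.
C_ss = Q C_in/(Q + kV) = 3.91036 mol/L; C(t) = C_ss + (C₀ − C_ss) e^(−a t).
C(60.10) = 3.91036 + (-3.91036)·e^(−0.0331755·60.10) = 3.91036 + (-3.91036)·0.136170 = 3.37789 mol/L.

3.378 mol/L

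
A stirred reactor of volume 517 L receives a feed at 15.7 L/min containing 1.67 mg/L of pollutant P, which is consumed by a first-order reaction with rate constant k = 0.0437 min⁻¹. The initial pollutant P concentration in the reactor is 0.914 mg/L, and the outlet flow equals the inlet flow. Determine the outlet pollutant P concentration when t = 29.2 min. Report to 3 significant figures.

Accumulation = in − out − consumed: V dC/dt = Q C_in − Q C − k V C.
dC/dt = (Q/V) C_in − (Q/V + k) C; effective rate a = Q/V + k = 0.030368 + 0.0437 = 0.074068 min⁻¹.
C_ss = Q C_in/(Q + kV) = 0.68470 mg/L; C(t) = C_ss + (C₀ − C_ss) e^(−a t).
C(29.2) = 0.68470 + (0.22930)·e^(−0.074068·29.2) = 0.68470 + (0.22930)·0.11501 = 0.71107 mg/L.

0.711 mg/L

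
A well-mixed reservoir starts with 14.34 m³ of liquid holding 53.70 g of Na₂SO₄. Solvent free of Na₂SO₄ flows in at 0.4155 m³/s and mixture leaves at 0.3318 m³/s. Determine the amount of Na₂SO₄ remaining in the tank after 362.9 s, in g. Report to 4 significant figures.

0.5917 g

Let m(t) be the amount of Na₂SO₄. Volume: V(t) = V₀ + (Q_in − Q_out) t = 14.34 + 0.0837000 t; V(362.9) = 44.7147 m³.
No Na₂SO₄ enters, so dm/dt = −Q_out · (m/V).
dm/m = −Q_out dt/(V₀ + 0.0837000 t); integrating gives ln(m/m₀) = −(Q_out/(Q_in−Q_out)) ln(V/V₀).
m = m₀ (V₀/V)^(Q_out/(Q_in−Q_out)) = 53.70 × (14.34/44.7147)^(3.96416) = 0.591658 g.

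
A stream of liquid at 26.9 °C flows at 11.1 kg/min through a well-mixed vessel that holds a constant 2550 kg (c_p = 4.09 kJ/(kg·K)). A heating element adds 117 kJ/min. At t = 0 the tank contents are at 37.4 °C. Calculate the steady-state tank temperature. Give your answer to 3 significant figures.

29.5 °C

M c_p dT/dt = ṁ c_p (T_in − T) + Q̇.
At steady state dT/dt = 0 ⇒ T_ss = T_in + Q̇/(ṁ c_p) = 26.9 + 117/(11.1·4.09) = 29.477 °C.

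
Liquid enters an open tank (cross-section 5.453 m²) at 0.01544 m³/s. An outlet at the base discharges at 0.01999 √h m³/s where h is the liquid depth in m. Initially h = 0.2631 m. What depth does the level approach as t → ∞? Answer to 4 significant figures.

0.5966 m

Level balance: A dh/dt = 0.01544 − 0.01999 √h. Setting dh/dt = 0:
Q_in = 0.01999 √h_ss ⇒ √h_ss = 0.01544/0.01999 = 0.772386.
h_ss = 0.772386² = 0.596580 m. (Since h₀ = 0.2631 m < h_ss, the level will rise toward this value.)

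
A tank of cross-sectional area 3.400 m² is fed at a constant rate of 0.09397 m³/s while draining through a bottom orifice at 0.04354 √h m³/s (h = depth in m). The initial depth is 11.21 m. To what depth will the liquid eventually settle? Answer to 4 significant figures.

Level balance: A dh/dt = 0.09397 − 0.04354 √h. Setting dh/dt = 0:
Q_in = 0.04354 √h_ss ⇒ √h_ss = 0.09397/0.04354 = 2.15825.
h_ss = 2.15825² = 4.65802 m. (Since h₀ = 11.21 m > h_ss, the level will fall toward this value.)

4.658 m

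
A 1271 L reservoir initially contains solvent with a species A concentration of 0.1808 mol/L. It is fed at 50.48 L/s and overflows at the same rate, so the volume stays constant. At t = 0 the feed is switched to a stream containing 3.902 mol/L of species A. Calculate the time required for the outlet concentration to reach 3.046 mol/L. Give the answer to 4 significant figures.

Transient balance on the dissolved component: V dC/dt = Q(C_in − C), so τ = V/Q = 25.1783 s.
C(t) = C_in + (C₀ − C_in) e^(−t/τ). Set C = 3.046 and solve for t:
e^(−t/τ) = (C − C_in)/(C₀ − C_in) = (3.046 − 3.902)/(0.1808 − 3.902) = 0.230033
t = −τ ln(…) = 25.1783 × 1.46953 = 37.0003 s.

37.00 s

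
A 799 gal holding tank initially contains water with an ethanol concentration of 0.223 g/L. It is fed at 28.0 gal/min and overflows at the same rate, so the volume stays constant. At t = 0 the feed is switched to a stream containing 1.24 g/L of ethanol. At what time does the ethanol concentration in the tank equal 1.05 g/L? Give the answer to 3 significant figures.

47.9 min

Unsteady species balance (constant V, well mixed): V dC/dt = Q(C_in − C), so τ = V/Q = 28.536 min.
C(t) = C_in + (C₀ − C_in) e^(−t/τ). Set C = 1.05 and solve for t:
e^(−t/τ) = (C − C_in)/(C₀ − C_in) = (1.05 − 1.24)/(0.223 − 1.24) = 0.18682
t = −τ ln(…) = 28.536 × 1.6776 = 47.871 min.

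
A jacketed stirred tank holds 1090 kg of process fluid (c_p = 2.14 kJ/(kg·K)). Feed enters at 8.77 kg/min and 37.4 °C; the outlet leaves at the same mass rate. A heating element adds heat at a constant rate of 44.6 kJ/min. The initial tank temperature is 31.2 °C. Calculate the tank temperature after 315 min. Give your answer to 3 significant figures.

Unsteady energy balance on the tank contents: M c_p dT/dt = ṁ c_p (T_in − T) + 44.6.
Rearrange: dT/dt = (T_ss − T)/τ with τ = M/ṁ = 124.29 min and T_ss = T_in + Q̇/(ṁ c_p) = 39.776 °C.
T approaches T_ss exponentially: T(t) = T_ss + (T₀ − T_ss) e^(−t/τ).
T(315) = 39.776 + (-8.5764)·e^(−315/124.29) = 39.776 + (-8.5764)·0.079305 = 39.096 °C.

39.1 °C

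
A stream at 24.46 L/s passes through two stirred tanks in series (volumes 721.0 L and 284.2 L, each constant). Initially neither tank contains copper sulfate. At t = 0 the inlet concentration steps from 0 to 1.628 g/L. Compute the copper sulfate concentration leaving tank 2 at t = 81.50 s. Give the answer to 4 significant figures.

1.460 g/L

Species balance on tank i: dCᵢ/dt = (Cᵢ₋₁ − Cᵢ)/τᵢ with τᵢ = Vᵢ/Q.
τ₁ = 721.0/24.46 = 29.4767 s; τ₂ = 284.2/24.46 = 11.6190 s.
Solving the cascade with C₁(0)=C₂(0)=0 gives C₂(t) = C_in[1 − (τ₁ e^(−t/τ₁) − τ₂ e^(−t/τ₂))/(τ₁ − τ₂)].
At t = 81.50: e^(−t/τ₁) = 0.0629827, e^(−t/τ₂) = 0.000898853.
C₂ = 1.628·[1 − (29.4767·0.0629827 − 11.6190·0.000898853)/(17.8577)] = 1.628·0.896623 = 1.45970 g/L.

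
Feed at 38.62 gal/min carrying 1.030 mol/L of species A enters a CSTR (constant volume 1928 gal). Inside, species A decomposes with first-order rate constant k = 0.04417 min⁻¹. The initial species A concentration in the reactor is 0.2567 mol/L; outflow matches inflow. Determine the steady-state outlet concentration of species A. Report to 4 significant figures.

0.3214 mol/L

Accumulation = in − out − consumed: V dC/dt = Q C_in − Q C − k V C.
At steady state: 0 = Q C_in − (Q + kV) C_ss, so C_ss = Q C_in/(Q + kV).
C_ss = 38.62·1.030/(38.62 + 0.04417·1928) = 39.7786/123.780 = 0.321366 mol/L.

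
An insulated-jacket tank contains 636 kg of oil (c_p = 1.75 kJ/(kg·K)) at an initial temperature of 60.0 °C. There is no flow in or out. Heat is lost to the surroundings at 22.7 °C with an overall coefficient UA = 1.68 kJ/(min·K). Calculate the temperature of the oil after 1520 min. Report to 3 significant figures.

26.5 °C

Heat balance on the well-mixed liquid: M c_p dT/dt = −UA(T − T_amb).
dT/dt = (T_ss − T)/τ with T_ss = T_amb = 22.700 °C, τ = M c_p/UA = 636·1.75/1.68 = 662.50 min.
Integrating: T(t) = T_ss + (T₀ − T_ss) e^(−t/τ).
T(1520) = 22.700 + (37.300)·0.10083 = 26.461 °C.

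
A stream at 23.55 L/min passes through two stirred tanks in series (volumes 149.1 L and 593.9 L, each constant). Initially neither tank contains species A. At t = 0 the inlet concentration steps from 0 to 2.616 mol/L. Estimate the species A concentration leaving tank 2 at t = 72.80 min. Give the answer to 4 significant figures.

2.421 mol/L

Species balance on tank i: dCᵢ/dt = (Cᵢ₋₁ − Cᵢ)/τᵢ with τᵢ = Vᵢ/Q.
τ₁ = 149.1/23.55 = 6.33121 min; τ₂ = 593.9/23.55 = 25.2187 min.
Solving the cascade with C₁(0)=C₂(0)=0 gives C₂(t) = C_in[1 − (τ₁ e^(−t/τ₁) − τ₂ e^(−t/τ₂))/(τ₁ − τ₂)].
At t = 72.80: e^(−t/τ₁) = 1.01444e-05, e^(−t/τ₂) = 0.0557572.
C₂ = 2.616·[1 − (6.33121·1.01444e-05 − 25.2187·0.0557572)/(-18.8875)] = 2.616·0.925556 = 2.42125 mol/L.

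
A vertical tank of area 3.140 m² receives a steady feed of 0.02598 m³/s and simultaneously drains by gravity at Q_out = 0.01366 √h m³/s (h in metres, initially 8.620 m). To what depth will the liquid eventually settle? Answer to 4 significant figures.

3.617 m

A dh/dt = Q_in − 0.01366 √h. Steady state requires inflow = outflow:
Q_in = 0.01366 √h_ss ⇒ √h_ss = 0.02598/0.01366 = 1.90190.
h_ss = 1.90190² = 3.61724 m. (Since h₀ = 8.620 m > h_ss, the level will fall toward this value.)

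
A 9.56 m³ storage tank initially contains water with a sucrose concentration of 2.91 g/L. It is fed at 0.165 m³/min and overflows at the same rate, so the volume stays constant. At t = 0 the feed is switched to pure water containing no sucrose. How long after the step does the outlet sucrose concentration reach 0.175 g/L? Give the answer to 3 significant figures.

Accumulation = in − out for the solute gives V dC/dt = Q(C_in − C), so τ = V/Q = 57.939 min.
C(t) = C_in + (C₀ − C_in) e^(−t/τ). Set C = 0.175 and solve for t:
e^(−t/τ) = (C − C_in)/(C₀ − C_in) = (0.175 − 0)/(2.91 − 0) = 0.060137
t = −τ ln(…) = 57.939 × 2.8111 = 162.87 min.

163 min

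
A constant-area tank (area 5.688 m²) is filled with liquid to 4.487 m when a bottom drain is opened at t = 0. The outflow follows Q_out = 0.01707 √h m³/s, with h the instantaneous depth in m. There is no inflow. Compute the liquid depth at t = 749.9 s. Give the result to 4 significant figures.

0.9861 m

Mass balance (ρ constant): A dh/dt = −0.01707 √h.
Separate and integrate: 2(√h − √h₀) = −(0.01707/A) t.
√h = √4.487 − 0.01707·749.9/(2·5.688) = 2.11825 − 1.12525 = 0.993008.
h = 0.993008² = 0.986066 m.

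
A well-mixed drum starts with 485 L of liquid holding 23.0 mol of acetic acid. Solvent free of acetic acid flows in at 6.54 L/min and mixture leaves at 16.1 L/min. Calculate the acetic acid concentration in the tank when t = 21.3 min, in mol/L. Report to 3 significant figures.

Total volume: dV/dt = Q_in − Q_out = -9.5600 L/min, so V(t) = 485 − 9.5600 t and V(21.3) = 281.37 L.
Solute balance: dm/dt = 0 − Q_out C = −Q_out m/V(t).
Separate: dm/m = −Q_out dt/V(t) ⇒ ln(m/m₀) = −(Q_out/(Q_in−Q_out)) ln(V/V₀).
m = m₀ (V₀/V)^(Q_out/(Q_in−Q_out)) = 23.0 × (485/281.37)^(-1.6841) = 9.1940 mol.
C = m/V = 9.1940/281.37 = 0.032676 mol/L.

0.0327 mol/L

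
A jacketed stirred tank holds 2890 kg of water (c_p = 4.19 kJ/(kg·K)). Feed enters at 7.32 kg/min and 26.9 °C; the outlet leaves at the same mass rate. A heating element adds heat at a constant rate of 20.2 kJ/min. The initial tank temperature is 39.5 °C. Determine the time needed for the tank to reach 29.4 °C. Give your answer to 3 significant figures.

Heat balance on the well-mixed liquid: M c_p dT/dt = ṁ c_p (T_in − T) + 20.2.
τ = M/ṁ = 394.81 min; T_ss = T_in + Q̇/(ṁ c_p) = 27.559 °C.
T(t) = T_ss + (T₀ − T_ss) e^(−t/τ). Set T = 29.4:
e^(−t/τ) = (29.4 − 27.559)/(39.5 − 27.559) = 0.15420
t = −394.81 · ln(0.15420) = 738.09 min.

738 min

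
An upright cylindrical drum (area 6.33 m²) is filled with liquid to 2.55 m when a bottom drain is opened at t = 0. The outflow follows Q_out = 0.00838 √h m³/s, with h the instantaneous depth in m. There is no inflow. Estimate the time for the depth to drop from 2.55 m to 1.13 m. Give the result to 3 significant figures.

Unsteady balance on liquid volume: A dh/dt = −0.00838 √h.
Separate and integrate: 2(√h − √h₀) = −(0.00838/A) t.
t = 2A(√h₀ − √h)/0.00838 = 2·6.33·(√2.55 − √1.13)/0.00838
  = 12.660 × (1.5969 − 1.0630) / 0.00838 = 806.52 s.

807 s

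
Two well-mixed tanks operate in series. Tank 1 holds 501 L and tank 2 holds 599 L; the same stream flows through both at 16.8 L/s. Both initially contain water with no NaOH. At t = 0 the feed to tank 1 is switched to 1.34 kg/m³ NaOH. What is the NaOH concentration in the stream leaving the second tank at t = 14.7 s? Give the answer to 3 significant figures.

Each tank obeys Vᵢ dCᵢ/dt = Q(Cᵢ₋₁ − Cᵢ), so τᵢ = Vᵢ/Q.
τ₁ = 501/16.8 = 29.821 s; τ₂ = 599/16.8 = 35.655 s.
Tank 1: C₁ = C_in(1 − e^(−t/τ₁)). Tank 2 (τ₁ ≠ τ₂): C₂ = C_in[1 − (τ₁ e^(−t/τ₁) − τ₂ e^(−t/τ₂))/(τ₁ − τ₂)].
At t = 14.7: e^(−t/τ₁) = 0.61083, e^(−t/τ₂) = 0.66213.
C₂ = 1.34·[1 − (29.821·0.61083 − 35.655·0.66213)/(-5.8333)] = 1.34·0.075594 = 0.10130 kg/m³.

0.101 kg/m³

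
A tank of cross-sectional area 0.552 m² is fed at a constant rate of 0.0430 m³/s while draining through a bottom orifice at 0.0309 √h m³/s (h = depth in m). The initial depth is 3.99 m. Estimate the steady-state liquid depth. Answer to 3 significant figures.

1.94 m

A dh/dt = Q_in − 0.0309 √h. Steady state requires inflow = outflow:
Q_in = 0.0309 √h_ss ⇒ √h_ss = 0.0430/0.0309 = 1.3916.
h_ss = 1.3916² = 1.9365 m. (Since h₀ = 3.99 m > h_ss, the level will fall toward this value.)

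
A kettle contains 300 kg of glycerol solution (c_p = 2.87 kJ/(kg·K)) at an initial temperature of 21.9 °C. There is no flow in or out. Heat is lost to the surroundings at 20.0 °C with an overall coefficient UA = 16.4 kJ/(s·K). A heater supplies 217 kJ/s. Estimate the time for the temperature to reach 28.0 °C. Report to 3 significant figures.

M c_p dT/dt = −UA(T − T_amb) + Q̇.
τ = M c_p/UA = 52.500 s; T_ss = T_amb + Q̇/UA = 20.0 + 217/16.4 = 33.232 °C.
T(t) = T_ss + (T₀ − T_ss)e^(−t/τ); set T = 28.0:
t = −τ ln[(T − T_ss)/(T₀ − T_ss)] = −52.500 · ln(0.46169) = 40.576 s.

40.6 s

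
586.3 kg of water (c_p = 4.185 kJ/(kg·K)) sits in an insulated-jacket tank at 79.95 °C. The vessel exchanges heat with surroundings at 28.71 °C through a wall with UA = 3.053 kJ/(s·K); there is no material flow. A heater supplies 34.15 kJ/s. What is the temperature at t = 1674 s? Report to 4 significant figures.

44.89 °C

M c_p dT/dt = −UA(T − T_amb) + Q̇.
dT/dt = (T_ss − T)/τ with T_ss = T_amb + Q̇/UA = 28.71 + 34.15/3.053 = 39.8957 °C, τ = M c_p/UA = 586.3·4.185/3.053 = 803.690 s.
Integrating: T(t) = T_ss + (T₀ − T_ss) e^(−t/τ).
T(1674) = 39.8957 + (40.0543)·0.124569 = 44.8853 °C.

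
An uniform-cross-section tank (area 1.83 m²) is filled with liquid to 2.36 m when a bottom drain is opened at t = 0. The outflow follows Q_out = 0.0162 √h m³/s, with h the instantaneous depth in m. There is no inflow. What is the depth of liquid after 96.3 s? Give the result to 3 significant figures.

Unsteady balance on liquid volume: A dh/dt = −0.0162 √h.
This is separable: 2 d(√h)/dt = −0.0162/A, so √h = √h₀ − (0.0162/(2A)) t.
√h = √2.36 − 0.0162·96.3/(2·1.83) = 1.5362 − 0.42625 = 1.1100.
h = 1.1100² = 1.2321 m.

1.23 m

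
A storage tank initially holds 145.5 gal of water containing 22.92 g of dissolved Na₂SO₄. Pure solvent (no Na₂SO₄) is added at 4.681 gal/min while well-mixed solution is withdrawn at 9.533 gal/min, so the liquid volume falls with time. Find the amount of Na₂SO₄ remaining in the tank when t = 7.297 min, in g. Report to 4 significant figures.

13.25 g

Total volume: dV/dt = Q_in − Q_out = -4.85200 gal/min, so V(t) = 145.5 − 4.85200 t and V(7.297) = 110.095 gal.
Species balance (pure solvent in): dm/dt = −Q_out · m/V(t).
dm/m = −Q_out dt/(V₀ − 4.85200 t); integrating gives ln(m/m₀) = −(Q_out/(Q_in−Q_out)) ln(V/V₀).
m = m₀ (V₀/V)^(Q_out/(Q_in−Q_out)) = 22.92 × (145.5/110.095)^(-1.96476) = 13.2523 g.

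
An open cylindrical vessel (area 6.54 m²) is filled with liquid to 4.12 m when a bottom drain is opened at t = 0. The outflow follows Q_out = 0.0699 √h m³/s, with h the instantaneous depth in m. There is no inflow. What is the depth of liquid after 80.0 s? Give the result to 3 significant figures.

A dh/dt = −Q_out = −0.0699 √h.
Separate and integrate: 2(√h − √h₀) = −(0.0699/A) t.
√h = √4.12 − 0.0699·80.0/(2·6.54) = 2.0298 − 0.42752 = 1.6023.
h = 1.6023² = 2.5672 m.

2.57 m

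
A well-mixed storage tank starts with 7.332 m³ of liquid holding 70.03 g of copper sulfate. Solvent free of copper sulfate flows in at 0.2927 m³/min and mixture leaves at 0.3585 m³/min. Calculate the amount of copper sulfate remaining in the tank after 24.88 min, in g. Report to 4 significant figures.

Let m(t) be the amount of copper sulfate. Volume: V(t) = V₀ + (Q_in − Q_out) t = 7.332 − 0.0658000 t; V(24.88) = 5.69490 m³.
Solute balance: dm/dt = 0 − Q_out C = −Q_out m/V(t).
Separate: dm/m = −Q_out dt/V(t) ⇒ ln(m/m₀) = −(Q_out/(Q_in−Q_out)) ln(V/V₀).
m = m₀ (V₀/V)^(Q_out/(Q_in−Q_out)) = 70.03 × (7.332/5.69490)^(-5.44833) = 17.6768 g.

17.68 g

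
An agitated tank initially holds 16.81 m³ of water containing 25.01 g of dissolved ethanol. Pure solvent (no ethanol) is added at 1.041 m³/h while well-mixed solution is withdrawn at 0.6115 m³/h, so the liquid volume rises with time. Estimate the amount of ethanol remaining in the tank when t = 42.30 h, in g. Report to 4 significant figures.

8.811 g

Total volume: dV/dt = Q_in − Q_out = 0.429500 m³/h, so V(t) = 16.81 + 0.429500 t and V(42.30) = 34.9778 m³.
Species balance (pure solvent in): dm/dt = −Q_out · m/V(t).
Separate: dm/m = −Q_out dt/V(t) ⇒ ln(m/m₀) = −(Q_out/(Q_in−Q_out)) ln(V/V₀).
m = m₀ (V₀/V)^(Q_out/(Q_in−Q_out)) = 25.01 × (16.81/34.9778)^(1.42375) = 8.81132 g.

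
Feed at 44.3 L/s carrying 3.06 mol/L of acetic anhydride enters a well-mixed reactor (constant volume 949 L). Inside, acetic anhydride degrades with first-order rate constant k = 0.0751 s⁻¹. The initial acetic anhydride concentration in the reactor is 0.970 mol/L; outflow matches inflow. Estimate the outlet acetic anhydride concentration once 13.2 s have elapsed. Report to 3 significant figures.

V dC/dt = Q(C_in − C) − k V C.
dC/dt = (Q/V) C_in − (Q/V + k) C; effective rate a = Q/V + k = 0.046681 + 0.0751 = 0.12178 s⁻¹.
C_ss = Q C_in/(Q + kV) = 1.1730 mol/L; C(t) = C_ss + (C₀ − C_ss) e^(−a t).
C(13.2) = 1.1730 + (-0.20295)·e^(−0.12178·13.2) = 1.1730 + (-0.20295)·0.20039 = 1.1323 mol/L.

1.13 mol/L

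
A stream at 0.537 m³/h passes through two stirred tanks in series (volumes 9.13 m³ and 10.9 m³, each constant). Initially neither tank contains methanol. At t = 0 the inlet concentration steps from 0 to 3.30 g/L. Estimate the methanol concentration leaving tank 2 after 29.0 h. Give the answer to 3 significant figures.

1.52 g/L

Time constants: τᵢ = Vᵢ/Q for each well-mixed tank.
τ₁ = 9.13/0.537 = 17.002 h; τ₂ = 10.9/0.537 = 20.298 h.
Tank 1: C₁ = C_in(1 − e^(−t/τ₁)). Tank 2 (τ₁ ≠ τ₂): C₂ = C_in[1 − (τ₁ e^(−t/τ₁) − τ₂ e^(−t/τ₂))/(τ₁ − τ₂)].
At t = 29.0: e^(−t/τ₁) = 0.18165, e^(−t/τ₂) = 0.23962.
C₂ = 3.30·[1 − (17.002·0.18165 − 20.298·0.23962)/(-3.2961)] = 3.30·0.46136 = 1.5225 g/L.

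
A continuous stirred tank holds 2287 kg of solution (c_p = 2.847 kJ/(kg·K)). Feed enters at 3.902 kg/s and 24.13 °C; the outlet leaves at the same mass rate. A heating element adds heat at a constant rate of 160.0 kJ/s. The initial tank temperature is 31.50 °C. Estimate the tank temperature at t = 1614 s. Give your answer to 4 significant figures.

38.08 °C

First-law balance (no shaft work): M c_p dT/dt = ṁ c_p (T_in − T) + 160.0.
Rearrange: dT/dt = (T_ss − T)/τ with τ = M/ṁ = 586.110 s and T_ss = T_in + Q̇/(ṁ c_p) = 38.5327 °C.
Integrating: T(t) = T_ss + (T₀ − T_ss) e^(−t/τ).
T(1614) = 38.5327 + (-7.03274)·e^(−1614/586.110) = 38.5327 + (-7.03274)·0.0636885 = 38.0848 °C.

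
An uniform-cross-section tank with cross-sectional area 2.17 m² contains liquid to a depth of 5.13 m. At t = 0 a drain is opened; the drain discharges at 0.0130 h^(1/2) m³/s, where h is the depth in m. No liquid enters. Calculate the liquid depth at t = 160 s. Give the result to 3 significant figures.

Accumulation of liquid (constant cross-section A): A dh/dt = −0.0130 √h.
Separate and integrate: 2(√h − √h₀) = −(0.0130/A) t.
√h = √5.13 − 0.0130·160/(2·2.17) = 2.2650 − 0.47926 = 1.7857.
h = 1.7857² = 3.1887 m.

3.19 m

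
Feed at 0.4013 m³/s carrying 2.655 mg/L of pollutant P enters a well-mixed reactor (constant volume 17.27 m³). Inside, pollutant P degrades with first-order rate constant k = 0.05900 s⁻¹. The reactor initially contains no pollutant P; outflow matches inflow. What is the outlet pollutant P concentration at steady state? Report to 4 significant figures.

Accumulation = in − out − consumed: V dC/dt = Q C_in − Q C − k V C.
Steady state (dC/dt = 0): C_ss = Q C_in/(Q + kV) = C_in/(1 + kV/Q).
C_ss = 0.4013·2.655/(0.4013 + 0.05900·17.27) = 1.06545/1.42023 = 0.750196 mg/L.

0.7502 mg/L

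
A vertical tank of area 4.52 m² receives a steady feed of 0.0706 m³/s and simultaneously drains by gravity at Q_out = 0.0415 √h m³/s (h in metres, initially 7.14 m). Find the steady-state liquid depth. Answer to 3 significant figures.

2.89 m

Level balance: A dh/dt = 0.0706 − 0.0415 √h. Setting dh/dt = 0:
Q_in = 0.0415 √h_ss ⇒ √h_ss = 0.0706/0.0415 = 1.7012.
h_ss = 1.7012² = 2.8941 m. (Since h₀ = 7.14 m > h_ss, the level will fall toward this value.)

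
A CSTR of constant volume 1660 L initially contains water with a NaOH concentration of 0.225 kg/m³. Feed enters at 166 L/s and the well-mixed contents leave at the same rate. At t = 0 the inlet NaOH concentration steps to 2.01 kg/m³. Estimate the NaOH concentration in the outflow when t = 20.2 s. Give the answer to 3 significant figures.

Unsteady species balance (constant V, well mixed): V dC/dt = Q(C_in − C).
So dC/dt = (C_in − C)/τ with τ = V/Q = 1660/166 = 10.000 s.
C approaches C_in exponentially: C(t) = C_in + (C₀ − C_in) e^(−t/τ).
C(20.2) = 2.01 + (0.225 − 2.01)·e^(−20.2/10.000) = 2.01 + (-1.7850)·0.13266 = 1.7732 kg/m³.

1.77 kg/m³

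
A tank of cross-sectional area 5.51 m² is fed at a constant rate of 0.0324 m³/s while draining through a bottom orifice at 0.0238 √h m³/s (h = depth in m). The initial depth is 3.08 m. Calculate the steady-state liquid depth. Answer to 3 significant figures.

1.85 m

Volume balance on the tank: A dh/dt = Q_in − 0.0238 √h. At steady state dh/dt = 0:
Q_in = 0.0238 √h_ss ⇒ √h_ss = 0.0324/0.0238 = 1.3613.
h_ss = 1.3613² = 1.8533 m. (Since h₀ = 3.08 m > h_ss, the level will fall toward this value.)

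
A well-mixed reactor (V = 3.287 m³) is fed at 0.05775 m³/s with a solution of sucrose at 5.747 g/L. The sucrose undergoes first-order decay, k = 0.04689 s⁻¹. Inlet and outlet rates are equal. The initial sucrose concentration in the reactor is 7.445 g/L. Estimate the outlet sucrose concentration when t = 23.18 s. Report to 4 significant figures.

2.886 g/L

Accumulation = in − out − consumed: V dC/dt = Q C_in − Q C − k V C.
dC/dt = (Q/V) C_in − (Q/V + k) C; effective rate a = Q/V + k = 0.0175692 + 0.04689 = 0.0644592 s⁻¹.
C_ss = Q C_in/(Q + kV) = 1.56642 g/L; C(t) = C_ss + (C₀ − C_ss) e^(−a t).
C(23.18) = 1.56642 + (5.87858)·e^(−0.0644592·23.18) = 1.56642 + (5.87858)·0.224436 = 2.88579 g/L.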